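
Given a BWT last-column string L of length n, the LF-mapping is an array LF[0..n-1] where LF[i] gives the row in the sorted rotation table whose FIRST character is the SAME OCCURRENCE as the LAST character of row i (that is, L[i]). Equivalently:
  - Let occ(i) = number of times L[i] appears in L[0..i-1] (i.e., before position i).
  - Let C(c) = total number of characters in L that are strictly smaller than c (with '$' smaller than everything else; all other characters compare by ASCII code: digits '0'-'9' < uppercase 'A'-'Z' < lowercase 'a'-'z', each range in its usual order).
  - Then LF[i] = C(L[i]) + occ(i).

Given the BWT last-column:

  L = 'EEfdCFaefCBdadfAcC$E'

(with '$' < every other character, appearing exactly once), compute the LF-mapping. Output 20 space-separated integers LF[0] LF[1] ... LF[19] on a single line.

Char counts: '$':1, 'A':1, 'B':1, 'C':3, 'E':3, 'F':1, 'a':2, 'c':1, 'd':3, 'e':1, 'f':3
C (first-col start): C('$')=0, C('A')=1, C('B')=2, C('C')=3, C('E')=6, C('F')=9, C('a')=10, C('c')=12, C('d')=13, C('e')=16, C('f')=17
L[0]='E': occ=0, LF[0]=C('E')+0=6+0=6
L[1]='E': occ=1, LF[1]=C('E')+1=6+1=7
L[2]='f': occ=0, LF[2]=C('f')+0=17+0=17
L[3]='d': occ=0, LF[3]=C('d')+0=13+0=13
L[4]='C': occ=0, LF[4]=C('C')+0=3+0=3
L[5]='F': occ=0, LF[5]=C('F')+0=9+0=9
L[6]='a': occ=0, LF[6]=C('a')+0=10+0=10
L[7]='e': occ=0, LF[7]=C('e')+0=16+0=16
L[8]='f': occ=1, LF[8]=C('f')+1=17+1=18
L[9]='C': occ=1, LF[9]=C('C')+1=3+1=4
L[10]='B': occ=0, LF[10]=C('B')+0=2+0=2
L[11]='d': occ=1, LF[11]=C('d')+1=13+1=14
L[12]='a': occ=1, LF[12]=C('a')+1=10+1=11
L[13]='d': occ=2, LF[13]=C('d')+2=13+2=15
L[14]='f': occ=2, LF[14]=C('f')+2=17+2=19
L[15]='A': occ=0, LF[15]=C('A')+0=1+0=1
L[16]='c': occ=0, LF[16]=C('c')+0=12+0=12
L[17]='C': occ=2, LF[17]=C('C')+2=3+2=5
L[18]='$': occ=0, LF[18]=C('$')+0=0+0=0
L[19]='E': occ=2, LF[19]=C('E')+2=6+2=8

Answer: 6 7 17 13 3 9 10 16 18 4 2 14 11 15 19 1 12 5 0 8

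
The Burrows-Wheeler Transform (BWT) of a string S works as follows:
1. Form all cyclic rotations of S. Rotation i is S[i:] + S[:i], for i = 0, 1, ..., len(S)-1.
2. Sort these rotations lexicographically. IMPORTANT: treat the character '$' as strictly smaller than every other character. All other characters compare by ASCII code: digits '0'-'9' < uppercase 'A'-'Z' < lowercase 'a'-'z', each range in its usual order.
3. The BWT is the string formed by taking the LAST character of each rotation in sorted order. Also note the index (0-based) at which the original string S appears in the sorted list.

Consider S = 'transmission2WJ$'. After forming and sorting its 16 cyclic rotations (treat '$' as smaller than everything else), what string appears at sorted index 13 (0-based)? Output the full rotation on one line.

Answer: smission2WJ$tran

Derivation:
All 16 rotations (rotation i = S[i:]+S[:i]):
  rot[0] = transmission2WJ$
  rot[1] = ransmission2WJ$t
  rot[2] = ansmission2WJ$tr
  rot[3] = nsmission2WJ$tra
  rot[4] = smission2WJ$tran
  rot[5] = mission2WJ$trans
  rot[6] = ission2WJ$transm
  rot[7] = ssion2WJ$transmi
  rot[8] = sion2WJ$transmis
  rot[9] = ion2WJ$transmiss
  rot[10] = on2WJ$transmissi
  rot[11] = n2WJ$transmissio
  rot[12] = 2WJ$transmission
  rot[13] = WJ$transmission2
  rot[14] = J$transmission2W
  rot[15] = $transmission2WJ
Sorted (with $ < everything):
  sorted[0] = $transmission2WJ
  sorted[1] = 2WJ$transmission
  sorted[2] = J$transmission2W
  sorted[3] = WJ$transmission2
  sorted[4] = ansmission2WJ$tr
  sorted[5] = ion2WJ$transmiss
  sorted[6] = ission2WJ$transm
  sorted[7] = mission2WJ$trans
  sorted[8] = n2WJ$transmissio
  sorted[9] = nsmission2WJ$tra
  sorted[10] = on2WJ$transmissi
  sorted[11] = ransmission2WJ$t
  sorted[12] = sion2WJ$transmis
  sorted[13] = smission2WJ$tran
  sorted[14] = ssion2WJ$transmi
  sorted[15] = transmission2WJ$
sorted[13] = smission2WJ$tran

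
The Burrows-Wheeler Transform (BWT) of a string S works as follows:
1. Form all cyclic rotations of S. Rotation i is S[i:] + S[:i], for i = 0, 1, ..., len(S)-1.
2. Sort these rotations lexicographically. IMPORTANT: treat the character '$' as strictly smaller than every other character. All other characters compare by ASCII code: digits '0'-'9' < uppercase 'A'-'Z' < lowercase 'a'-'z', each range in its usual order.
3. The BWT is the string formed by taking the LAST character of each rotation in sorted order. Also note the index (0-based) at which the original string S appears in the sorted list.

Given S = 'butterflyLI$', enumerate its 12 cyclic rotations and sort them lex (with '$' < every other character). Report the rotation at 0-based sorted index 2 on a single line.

Answer: LI$butterfly

Derivation:
All 12 rotations (rotation i = S[i:]+S[:i]):
  rot[0] = butterflyLI$
  rot[1] = utterflyLI$b
  rot[2] = tterflyLI$bu
  rot[3] = terflyLI$but
  rot[4] = erflyLI$butt
  rot[5] = rflyLI$butte
  rot[6] = flyLI$butter
  rot[7] = lyLI$butterf
  rot[8] = yLI$butterfl
  rot[9] = LI$butterfly
  rot[10] = I$butterflyL
  rot[11] = $butterflyLI
Sorted (with $ < everything):
  sorted[0] = $butterflyLI
  sorted[1] = I$butterflyL
  sorted[2] = LI$butterfly
  sorted[3] = butterflyLI$
  sorted[4] = erflyLI$butt
  sorted[5] = flyLI$butter
  sorted[6] = lyLI$butterf
  sorted[7] = rflyLI$butte
  sorted[8] = terflyLI$but
  sorted[9] = tterflyLI$bu
  sorted[10] = utterflyLI$b
  sorted[11] = yLI$butterfl
sorted[2] = LI$butterfly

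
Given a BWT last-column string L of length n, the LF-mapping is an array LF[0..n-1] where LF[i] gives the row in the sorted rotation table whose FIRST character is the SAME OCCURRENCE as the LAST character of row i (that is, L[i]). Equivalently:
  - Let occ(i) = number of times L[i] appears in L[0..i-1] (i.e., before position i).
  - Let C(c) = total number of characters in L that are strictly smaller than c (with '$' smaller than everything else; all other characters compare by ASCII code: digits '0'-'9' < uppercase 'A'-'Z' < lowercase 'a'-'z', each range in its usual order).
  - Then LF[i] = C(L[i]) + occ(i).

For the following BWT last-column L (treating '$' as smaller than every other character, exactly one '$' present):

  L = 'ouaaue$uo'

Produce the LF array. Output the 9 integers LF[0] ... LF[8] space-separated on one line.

Char counts: '$':1, 'a':2, 'e':1, 'o':2, 'u':3
C (first-col start): C('$')=0, C('a')=1, C('e')=3, C('o')=4, C('u')=6
L[0]='o': occ=0, LF[0]=C('o')+0=4+0=4
L[1]='u': occ=0, LF[1]=C('u')+0=6+0=6
L[2]='a': occ=0, LF[2]=C('a')+0=1+0=1
L[3]='a': occ=1, LF[3]=C('a')+1=1+1=2
L[4]='u': occ=1, LF[4]=C('u')+1=6+1=7
L[5]='e': occ=0, LF[5]=C('e')+0=3+0=3
L[6]='$': occ=0, LF[6]=C('$')+0=0+0=0
L[7]='u': occ=2, LF[7]=C('u')+2=6+2=8
L[8]='o': occ=1, LF[8]=C('o')+1=4+1=5

Answer: 4 6 1 2 7 3 0 8 5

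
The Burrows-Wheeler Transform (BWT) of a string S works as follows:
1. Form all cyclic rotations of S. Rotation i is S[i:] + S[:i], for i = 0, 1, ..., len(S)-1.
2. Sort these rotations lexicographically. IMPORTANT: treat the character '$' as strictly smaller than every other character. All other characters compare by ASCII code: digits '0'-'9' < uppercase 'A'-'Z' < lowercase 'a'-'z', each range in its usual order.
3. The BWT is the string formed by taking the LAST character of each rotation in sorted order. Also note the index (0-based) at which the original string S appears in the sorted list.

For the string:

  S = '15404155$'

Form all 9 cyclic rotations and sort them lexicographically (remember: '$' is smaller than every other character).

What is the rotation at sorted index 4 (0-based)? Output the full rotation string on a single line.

All 9 rotations (rotation i = S[i:]+S[:i]):
  rot[0] = 15404155$
  rot[1] = 5404155$1
  rot[2] = 404155$15
  rot[3] = 04155$154
  rot[4] = 4155$1540
  rot[5] = 155$15404
  rot[6] = 55$154041
  rot[7] = 5$1540415
  rot[8] = $15404155
Sorted (with $ < everything):
  sorted[0] = $15404155
  sorted[1] = 04155$154
  sorted[2] = 15404155$
  sorted[3] = 155$15404
  sorted[4] = 404155$15
  sorted[5] = 4155$1540
  sorted[6] = 5$1540415
  sorted[7] = 5404155$1
  sorted[8] = 55$154041
sorted[4] = 404155$15

Answer: 404155$15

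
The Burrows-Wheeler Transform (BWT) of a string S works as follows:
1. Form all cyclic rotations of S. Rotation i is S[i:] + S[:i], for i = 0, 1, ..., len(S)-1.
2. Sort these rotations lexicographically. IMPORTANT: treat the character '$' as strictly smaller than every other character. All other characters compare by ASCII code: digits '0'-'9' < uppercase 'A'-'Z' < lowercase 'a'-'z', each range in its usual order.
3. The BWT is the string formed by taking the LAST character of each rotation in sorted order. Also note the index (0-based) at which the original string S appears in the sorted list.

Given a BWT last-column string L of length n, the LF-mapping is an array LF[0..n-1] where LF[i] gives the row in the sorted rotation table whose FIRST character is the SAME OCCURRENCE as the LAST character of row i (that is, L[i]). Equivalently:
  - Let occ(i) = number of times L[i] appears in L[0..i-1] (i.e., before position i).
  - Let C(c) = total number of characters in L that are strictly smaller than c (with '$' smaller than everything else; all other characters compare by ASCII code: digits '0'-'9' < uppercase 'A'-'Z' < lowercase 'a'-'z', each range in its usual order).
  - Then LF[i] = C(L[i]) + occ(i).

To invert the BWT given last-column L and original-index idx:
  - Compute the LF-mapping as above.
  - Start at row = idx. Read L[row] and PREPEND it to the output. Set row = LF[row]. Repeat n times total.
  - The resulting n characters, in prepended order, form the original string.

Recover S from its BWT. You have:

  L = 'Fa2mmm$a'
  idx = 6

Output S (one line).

LF mapping: 2 3 1 5 6 7 0 4
Walk LF starting at row 6, prepending L[row]:
  step 1: row=6, L[6]='$', prepend. Next row=LF[6]=0
  step 2: row=0, L[0]='F', prepend. Next row=LF[0]=2
  step 3: row=2, L[2]='2', prepend. Next row=LF[2]=1
  step 4: row=1, L[1]='a', prepend. Next row=LF[1]=3
  step 5: row=3, L[3]='m', prepend. Next row=LF[3]=5
  step 6: row=5, L[5]='m', prepend. Next row=LF[5]=7
  step 7: row=7, L[7]='a', prepend. Next row=LF[7]=4
  step 8: row=4, L[4]='m', prepend. Next row=LF[4]=6
Reversed output: mamma2F$

Answer: mamma2F$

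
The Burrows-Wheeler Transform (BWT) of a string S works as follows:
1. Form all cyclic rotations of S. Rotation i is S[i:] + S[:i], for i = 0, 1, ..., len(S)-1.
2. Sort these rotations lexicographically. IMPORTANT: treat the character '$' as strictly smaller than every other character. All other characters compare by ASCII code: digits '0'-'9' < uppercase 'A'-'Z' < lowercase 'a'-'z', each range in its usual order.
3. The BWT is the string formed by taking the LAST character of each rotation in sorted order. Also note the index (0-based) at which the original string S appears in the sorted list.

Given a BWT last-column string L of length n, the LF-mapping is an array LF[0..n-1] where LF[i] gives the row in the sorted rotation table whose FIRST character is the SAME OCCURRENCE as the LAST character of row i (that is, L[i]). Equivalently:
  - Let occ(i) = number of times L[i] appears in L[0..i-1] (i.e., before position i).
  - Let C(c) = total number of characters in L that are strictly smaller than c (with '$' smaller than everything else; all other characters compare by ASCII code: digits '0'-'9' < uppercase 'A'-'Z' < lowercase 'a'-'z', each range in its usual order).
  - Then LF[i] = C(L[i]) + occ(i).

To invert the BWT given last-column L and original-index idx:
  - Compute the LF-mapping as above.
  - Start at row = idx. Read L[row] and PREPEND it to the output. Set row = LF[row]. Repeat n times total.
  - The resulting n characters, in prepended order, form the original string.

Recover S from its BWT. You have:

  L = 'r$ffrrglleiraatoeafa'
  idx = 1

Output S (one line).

LF mapping: 15 0 7 8 16 17 10 12 13 5 11 18 1 2 19 14 6 3 9 4
Walk LF starting at row 1, prepending L[row]:
  step 1: row=1, L[1]='$', prepend. Next row=LF[1]=0
  step 2: row=0, L[0]='r', prepend. Next row=LF[0]=15
  step 3: row=15, L[15]='o', prepend. Next row=LF[15]=14
  step 4: row=14, L[14]='t', prepend. Next row=LF[14]=19
  step 5: row=19, L[19]='a', prepend. Next row=LF[19]=4
  step 6: row=4, L[4]='r', prepend. Next row=LF[4]=16
  step 7: row=16, L[16]='e', prepend. Next row=LF[16]=6
  step 8: row=6, L[6]='g', prepend. Next row=LF[6]=10
  step 9: row=10, L[10]='i', prepend. Next row=LF[10]=11
  step 10: row=11, L[11]='r', prepend. Next row=LF[11]=18
  step 11: row=18, L[18]='f', prepend. Next row=LF[18]=9
  step 12: row=9, L[9]='e', prepend. Next row=LF[9]=5
  step 13: row=5, L[5]='r', prepend. Next row=LF[5]=17
  step 14: row=17, L[17]='a', prepend. Next row=LF[17]=3
  step 15: row=3, L[3]='f', prepend. Next row=LF[3]=8
  step 16: row=8, L[8]='l', prepend. Next row=LF[8]=13
  step 17: row=13, L[13]='a', prepend. Next row=LF[13]=2
  step 18: row=2, L[2]='f', prepend. Next row=LF[2]=7
  step 19: row=7, L[7]='l', prepend. Next row=LF[7]=12
  step 20: row=12, L[12]='a', prepend. Next row=LF[12]=1
Reversed output: alfalfarefrigerator$

Answer: alfalfarefrigerator$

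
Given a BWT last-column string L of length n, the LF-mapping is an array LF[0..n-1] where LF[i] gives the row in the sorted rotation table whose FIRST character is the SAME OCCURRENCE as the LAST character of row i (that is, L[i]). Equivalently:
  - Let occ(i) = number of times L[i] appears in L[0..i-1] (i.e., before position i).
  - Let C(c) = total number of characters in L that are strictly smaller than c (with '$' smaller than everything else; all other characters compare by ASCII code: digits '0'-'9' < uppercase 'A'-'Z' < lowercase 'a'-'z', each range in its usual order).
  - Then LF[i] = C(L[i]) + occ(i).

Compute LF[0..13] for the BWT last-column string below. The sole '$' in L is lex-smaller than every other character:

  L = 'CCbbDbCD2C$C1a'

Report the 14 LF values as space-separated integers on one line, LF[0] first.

Answer: 3 4 11 12 8 13 5 9 2 6 0 7 1 10

Derivation:
Char counts: '$':1, '1':1, '2':1, 'C':5, 'D':2, 'a':1, 'b':3
C (first-col start): C('$')=0, C('1')=1, C('2')=2, C('C')=3, C('D')=8, C('a')=10, C('b')=11
L[0]='C': occ=0, LF[0]=C('C')+0=3+0=3
L[1]='C': occ=1, LF[1]=C('C')+1=3+1=4
L[2]='b': occ=0, LF[2]=C('b')+0=11+0=11
L[3]='b': occ=1, LF[3]=C('b')+1=11+1=12
L[4]='D': occ=0, LF[4]=C('D')+0=8+0=8
L[5]='b': occ=2, LF[5]=C('b')+2=11+2=13
L[6]='C': occ=2, LF[6]=C('C')+2=3+2=5
L[7]='D': occ=1, LF[7]=C('D')+1=8+1=9
L[8]='2': occ=0, LF[8]=C('2')+0=2+0=2
L[9]='C': occ=3, LF[9]=C('C')+3=3+3=6
L[10]='$': occ=0, LF[10]=C('$')+0=0+0=0
L[11]='C': occ=4, LF[11]=C('C')+4=3+4=7
L[12]='1': occ=0, LF[12]=C('1')+0=1+0=1
L[13]='a': occ=0, LF[13]=C('a')+0=10+0=10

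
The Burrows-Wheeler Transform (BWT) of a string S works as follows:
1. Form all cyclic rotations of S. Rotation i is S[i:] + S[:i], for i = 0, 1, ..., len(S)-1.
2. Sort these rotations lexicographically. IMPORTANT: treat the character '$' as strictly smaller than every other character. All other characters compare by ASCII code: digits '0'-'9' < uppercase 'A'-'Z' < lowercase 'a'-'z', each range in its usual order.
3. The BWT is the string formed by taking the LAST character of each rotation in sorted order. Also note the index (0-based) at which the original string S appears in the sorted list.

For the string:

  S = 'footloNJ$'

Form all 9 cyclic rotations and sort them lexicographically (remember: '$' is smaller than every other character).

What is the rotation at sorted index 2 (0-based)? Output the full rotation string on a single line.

All 9 rotations (rotation i = S[i:]+S[:i]):
  rot[0] = footloNJ$
  rot[1] = ootloNJ$f
  rot[2] = otloNJ$fo
  rot[3] = tloNJ$foo
  rot[4] = loNJ$foot
  rot[5] = oNJ$footl
  rot[6] = NJ$footlo
  rot[7] = J$footloN
  rot[8] = $footloNJ
Sorted (with $ < everything):
  sorted[0] = $footloNJ
  sorted[1] = J$footloN
  sorted[2] = NJ$footlo
  sorted[3] = footloNJ$
  sorted[4] = loNJ$foot
  sorted[5] = oNJ$footl
  sorted[6] = ootloNJ$f
  sorted[7] = otloNJ$fo
  sorted[8] = tloNJ$foo
sorted[2] = NJ$footlo

Answer: NJ$footlo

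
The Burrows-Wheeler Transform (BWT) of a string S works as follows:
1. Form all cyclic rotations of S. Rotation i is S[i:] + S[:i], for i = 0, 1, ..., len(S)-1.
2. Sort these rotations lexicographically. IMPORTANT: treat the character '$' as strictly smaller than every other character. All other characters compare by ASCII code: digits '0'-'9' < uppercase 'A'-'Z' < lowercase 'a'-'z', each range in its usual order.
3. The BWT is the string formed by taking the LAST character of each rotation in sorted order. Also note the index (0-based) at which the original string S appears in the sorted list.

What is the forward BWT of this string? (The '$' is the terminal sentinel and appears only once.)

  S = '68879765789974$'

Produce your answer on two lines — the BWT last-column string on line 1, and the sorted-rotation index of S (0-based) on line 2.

All 15 rotations (rotation i = S[i:]+S[:i]):
  rot[0] = 68879765789974$
  rot[1] = 8879765789974$6
  rot[2] = 879765789974$68
  rot[3] = 79765789974$688
  rot[4] = 9765789974$6887
  rot[5] = 765789974$68879
  rot[6] = 65789974$688797
  rot[7] = 5789974$6887976
  rot[8] = 789974$68879765
  rot[9] = 89974$688797657
  rot[10] = 9974$6887976578
  rot[11] = 974$68879765789
  rot[12] = 74$688797657899
  rot[13] = 4$6887976578997
  rot[14] = $68879765789974
Sorted (with $ < everything):
  sorted[0] = $68879765789974  (last char: '4')
  sorted[1] = 4$6887976578997  (last char: '7')
  sorted[2] = 5789974$6887976  (last char: '6')
  sorted[3] = 65789974$688797  (last char: '7')
  sorted[4] = 68879765789974$  (last char: '$')
  sorted[5] = 74$688797657899  (last char: '9')
  sorted[6] = 765789974$68879  (last char: '9')
  sorted[7] = 789974$68879765  (last char: '5')
  sorted[8] = 79765789974$688  (last char: '8')
  sorted[9] = 879765789974$68  (last char: '8')
  sorted[10] = 8879765789974$6  (last char: '6')
  sorted[11] = 89974$688797657  (last char: '7')
  sorted[12] = 974$68879765789  (last char: '9')
  sorted[13] = 9765789974$6887  (last char: '7')
  sorted[14] = 9974$6887976578  (last char: '8')
Last column: 4767$9958867978
Original string S is at sorted index 4

Answer: 4767$9958867978
4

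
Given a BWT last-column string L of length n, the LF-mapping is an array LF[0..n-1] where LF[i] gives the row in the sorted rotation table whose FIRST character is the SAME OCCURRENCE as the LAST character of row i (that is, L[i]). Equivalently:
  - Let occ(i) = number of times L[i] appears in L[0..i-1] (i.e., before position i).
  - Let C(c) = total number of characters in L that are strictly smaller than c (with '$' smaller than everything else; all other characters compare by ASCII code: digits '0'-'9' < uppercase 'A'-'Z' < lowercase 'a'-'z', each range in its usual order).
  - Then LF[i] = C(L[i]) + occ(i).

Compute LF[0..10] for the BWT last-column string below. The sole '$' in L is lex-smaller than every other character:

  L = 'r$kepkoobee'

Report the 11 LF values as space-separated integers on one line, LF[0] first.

Answer: 10 0 5 2 9 6 7 8 1 3 4

Derivation:
Char counts: '$':1, 'b':1, 'e':3, 'k':2, 'o':2, 'p':1, 'r':1
C (first-col start): C('$')=0, C('b')=1, C('e')=2, C('k')=5, C('o')=7, C('p')=9, C('r')=10
L[0]='r': occ=0, LF[0]=C('r')+0=10+0=10
L[1]='$': occ=0, LF[1]=C('$')+0=0+0=0
L[2]='k': occ=0, LF[2]=C('k')+0=5+0=5
L[3]='e': occ=0, LF[3]=C('e')+0=2+0=2
L[4]='p': occ=0, LF[4]=C('p')+0=9+0=9
L[5]='k': occ=1, LF[5]=C('k')+1=5+1=6
L[6]='o': occ=0, LF[6]=C('o')+0=7+0=7
L[7]='o': occ=1, LF[7]=C('o')+1=7+1=8
L[8]='b': occ=0, LF[8]=C('b')+0=1+0=1
L[9]='e': occ=1, LF[9]=C('e')+1=2+1=3
L[10]='e': occ=2, LF[10]=C('e')+2=2+2=4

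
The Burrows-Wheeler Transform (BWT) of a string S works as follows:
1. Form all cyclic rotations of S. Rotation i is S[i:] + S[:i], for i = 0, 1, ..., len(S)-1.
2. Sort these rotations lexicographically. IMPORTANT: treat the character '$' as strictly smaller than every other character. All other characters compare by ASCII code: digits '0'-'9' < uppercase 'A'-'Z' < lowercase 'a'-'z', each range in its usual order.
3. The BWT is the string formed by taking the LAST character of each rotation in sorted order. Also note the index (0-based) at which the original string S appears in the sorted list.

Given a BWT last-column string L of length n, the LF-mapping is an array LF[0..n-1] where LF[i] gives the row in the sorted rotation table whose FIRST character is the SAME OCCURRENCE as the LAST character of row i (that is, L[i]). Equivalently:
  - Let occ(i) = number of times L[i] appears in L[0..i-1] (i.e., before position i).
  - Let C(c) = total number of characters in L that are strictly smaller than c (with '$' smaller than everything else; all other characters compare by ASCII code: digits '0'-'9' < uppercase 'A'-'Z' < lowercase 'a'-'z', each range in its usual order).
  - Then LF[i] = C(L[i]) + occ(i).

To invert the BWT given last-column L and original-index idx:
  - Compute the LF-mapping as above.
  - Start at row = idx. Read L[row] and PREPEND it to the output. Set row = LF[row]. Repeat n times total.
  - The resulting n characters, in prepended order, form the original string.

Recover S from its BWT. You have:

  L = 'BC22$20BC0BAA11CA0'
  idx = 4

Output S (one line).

Answer: 1B20CC020AAC21BAB$

Derivation:
LF mapping: 12 15 6 7 0 8 1 13 16 2 14 9 10 4 5 17 11 3
Walk LF starting at row 4, prepending L[row]:
  step 1: row=4, L[4]='$', prepend. Next row=LF[4]=0
  step 2: row=0, L[0]='B', prepend. Next row=LF[0]=12
  step 3: row=12, L[12]='A', prepend. Next row=LF[12]=10
  step 4: row=10, L[10]='B', prepend. Next row=LF[10]=14
  step 5: row=14, L[14]='1', prepend. Next row=LF[14]=5
  step 6: row=5, L[5]='2', prepend. Next row=LF[5]=8
  step 7: row=8, L[8]='C', prepend. Next row=LF[8]=16
  step 8: row=16, L[16]='A', prepend. Next row=LF[16]=11
  step 9: row=11, L[11]='A', prepend. Next row=LF[11]=9
  step 10: row=9, L[9]='0', prepend. Next row=LF[9]=2
  step 11: row=2, L[2]='2', prepend. Next row=LF[2]=6
  step 12: row=6, L[6]='0', prepend. Next row=LF[6]=1
  step 13: row=1, L[1]='C', prepend. Next row=LF[1]=15
  step 14: row=15, L[15]='C', prepend. Next row=LF[15]=17
  step 15: row=17, L[17]='0', prepend. Next row=LF[17]=3
  step 16: row=3, L[3]='2', prepend. Next row=LF[3]=7
  step 17: row=7, L[7]='B', prepend. Next row=LF[7]=13
  step 18: row=13, L[13]='1', prepend. Next row=LF[13]=4
Reversed output: 1B20CC020AAC21BAB$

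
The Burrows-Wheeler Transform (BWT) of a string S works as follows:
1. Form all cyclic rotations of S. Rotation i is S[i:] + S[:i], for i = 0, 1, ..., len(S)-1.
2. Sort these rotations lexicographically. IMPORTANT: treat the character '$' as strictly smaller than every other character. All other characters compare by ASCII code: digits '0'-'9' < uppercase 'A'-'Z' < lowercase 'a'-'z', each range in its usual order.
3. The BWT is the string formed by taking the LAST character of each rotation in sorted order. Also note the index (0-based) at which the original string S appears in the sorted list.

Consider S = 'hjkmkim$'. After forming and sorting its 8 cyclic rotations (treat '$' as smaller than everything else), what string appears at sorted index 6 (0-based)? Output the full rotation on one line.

All 8 rotations (rotation i = S[i:]+S[:i]):
  rot[0] = hjkmkim$
  rot[1] = jkmkim$h
  rot[2] = kmkim$hj
  rot[3] = mkim$hjk
  rot[4] = kim$hjkm
  rot[5] = im$hjkmk
  rot[6] = m$hjkmki
  rot[7] = $hjkmkim
Sorted (with $ < everything):
  sorted[0] = $hjkmkim
  sorted[1] = hjkmkim$
  sorted[2] = im$hjkmk
  sorted[3] = jkmkim$h
  sorted[4] = kim$hjkm
  sorted[5] = kmkim$hj
  sorted[6] = m$hjkmki
  sorted[7] = mkim$hjk
sorted[6] = m$hjkmki

Answer: m$hjkmki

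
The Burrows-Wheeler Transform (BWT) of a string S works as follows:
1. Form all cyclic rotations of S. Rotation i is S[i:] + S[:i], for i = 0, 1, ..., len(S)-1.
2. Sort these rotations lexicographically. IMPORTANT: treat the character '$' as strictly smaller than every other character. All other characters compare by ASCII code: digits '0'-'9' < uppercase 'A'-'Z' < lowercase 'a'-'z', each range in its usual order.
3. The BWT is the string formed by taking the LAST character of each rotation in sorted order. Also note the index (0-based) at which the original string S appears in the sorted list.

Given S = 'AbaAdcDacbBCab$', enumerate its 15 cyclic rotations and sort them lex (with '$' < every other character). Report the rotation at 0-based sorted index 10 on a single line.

Answer: bBCab$AbaAdcDac

Derivation:
All 15 rotations (rotation i = S[i:]+S[:i]):
  rot[0] = AbaAdcDacbBCab$
  rot[1] = baAdcDacbBCab$A
  rot[2] = aAdcDacbBCab$Ab
  rot[3] = AdcDacbBCab$Aba
  rot[4] = dcDacbBCab$AbaA
  rot[5] = cDacbBCab$AbaAd
  rot[6] = DacbBCab$AbaAdc
  rot[7] = acbBCab$AbaAdcD
  rot[8] = cbBCab$AbaAdcDa
  rot[9] = bBCab$AbaAdcDac
  rot[10] = BCab$AbaAdcDacb
  rot[11] = Cab$AbaAdcDacbB
  rot[12] = ab$AbaAdcDacbBC
  rot[13] = b$AbaAdcDacbBCa
  rot[14] = $AbaAdcDacbBCab
Sorted (with $ < everything):
  sorted[0] = $AbaAdcDacbBCab
  sorted[1] = AbaAdcDacbBCab$
  sorted[2] = AdcDacbBCab$Aba
  sorted[3] = BCab$AbaAdcDacb
  sorted[4] = Cab$AbaAdcDacbB
  sorted[5] = DacbBCab$AbaAdc
  sorted[6] = aAdcDacbBCab$Ab
  sorted[7] = ab$AbaAdcDacbBC
  sorted[8] = acbBCab$AbaAdcD
  sorted[9] = b$AbaAdcDacbBCa
  sorted[10] = bBCab$AbaAdcDac
  sorted[11] = baAdcDacbBCab$A
  sorted[12] = cDacbBCab$AbaAd
  sorted[13] = cbBCab$AbaAdcDa
  sorted[14] = dcDacbBCab$AbaA
sorted[10] = bBCab$AbaAdcDac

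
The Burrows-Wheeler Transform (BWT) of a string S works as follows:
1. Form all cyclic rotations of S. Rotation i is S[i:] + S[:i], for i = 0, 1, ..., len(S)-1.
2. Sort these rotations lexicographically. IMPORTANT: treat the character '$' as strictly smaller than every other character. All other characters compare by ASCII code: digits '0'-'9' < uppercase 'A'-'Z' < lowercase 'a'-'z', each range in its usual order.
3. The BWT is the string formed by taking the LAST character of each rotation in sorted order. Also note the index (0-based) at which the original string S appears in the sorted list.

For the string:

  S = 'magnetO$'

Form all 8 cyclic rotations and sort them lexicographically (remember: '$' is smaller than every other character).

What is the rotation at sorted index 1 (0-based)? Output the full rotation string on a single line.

Answer: O$magnet

Derivation:
All 8 rotations (rotation i = S[i:]+S[:i]):
  rot[0] = magnetO$
  rot[1] = agnetO$m
  rot[2] = gnetO$ma
  rot[3] = netO$mag
  rot[4] = etO$magn
  rot[5] = tO$magne
  rot[6] = O$magnet
  rot[7] = $magnetO
Sorted (with $ < everything):
  sorted[0] = $magnetO
  sorted[1] = O$magnet
  sorted[2] = agnetO$m
  sorted[3] = etO$magn
  sorted[4] = gnetO$ma
  sorted[5] = magnetO$
  sorted[6] = netO$mag
  sorted[7] = tO$magne
sorted[1] = O$magnet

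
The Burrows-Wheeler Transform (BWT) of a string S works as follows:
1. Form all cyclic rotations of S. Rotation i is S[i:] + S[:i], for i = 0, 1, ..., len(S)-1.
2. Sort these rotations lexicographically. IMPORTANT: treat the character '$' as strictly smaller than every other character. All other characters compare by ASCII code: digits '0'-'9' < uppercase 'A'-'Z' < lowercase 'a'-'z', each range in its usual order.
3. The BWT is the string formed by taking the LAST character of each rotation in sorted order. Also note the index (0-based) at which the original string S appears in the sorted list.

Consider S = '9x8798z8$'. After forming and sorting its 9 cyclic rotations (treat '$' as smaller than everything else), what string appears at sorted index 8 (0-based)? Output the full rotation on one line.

All 9 rotations (rotation i = S[i:]+S[:i]):
  rot[0] = 9x8798z8$
  rot[1] = x8798z8$9
  rot[2] = 8798z8$9x
  rot[3] = 798z8$9x8
  rot[4] = 98z8$9x87
  rot[5] = 8z8$9x879
  rot[6] = z8$9x8798
  rot[7] = 8$9x8798z
  rot[8] = $9x8798z8
Sorted (with $ < everything):
  sorted[0] = $9x8798z8
  sorted[1] = 798z8$9x8
  sorted[2] = 8$9x8798z
  sorted[3] = 8798z8$9x
  sorted[4] = 8z8$9x879
  sorted[5] = 98z8$9x87
  sorted[6] = 9x8798z8$
  sorted[7] = x8798z8$9
  sorted[8] = z8$9x8798
sorted[8] = z8$9x8798

Answer: z8$9x8798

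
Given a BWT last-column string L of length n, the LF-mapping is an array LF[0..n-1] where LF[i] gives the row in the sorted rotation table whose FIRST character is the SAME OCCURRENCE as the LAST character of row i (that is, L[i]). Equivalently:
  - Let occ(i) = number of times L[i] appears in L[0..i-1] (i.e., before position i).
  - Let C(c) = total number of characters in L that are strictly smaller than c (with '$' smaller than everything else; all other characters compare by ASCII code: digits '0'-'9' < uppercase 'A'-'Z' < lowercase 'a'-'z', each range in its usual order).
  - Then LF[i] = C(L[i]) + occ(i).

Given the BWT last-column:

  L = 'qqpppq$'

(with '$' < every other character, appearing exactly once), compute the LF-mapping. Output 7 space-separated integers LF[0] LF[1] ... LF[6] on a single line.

Answer: 4 5 1 2 3 6 0

Derivation:
Char counts: '$':1, 'p':3, 'q':3
C (first-col start): C('$')=0, C('p')=1, C('q')=4
L[0]='q': occ=0, LF[0]=C('q')+0=4+0=4
L[1]='q': occ=1, LF[1]=C('q')+1=4+1=5
L[2]='p': occ=0, LF[2]=C('p')+0=1+0=1
L[3]='p': occ=1, LF[3]=C('p')+1=1+1=2
L[4]='p': occ=2, LF[4]=C('p')+2=1+2=3
L[5]='q': occ=2, LF[5]=C('q')+2=4+2=6
L[6]='$': occ=0, LF[6]=C('$')+0=0+0=0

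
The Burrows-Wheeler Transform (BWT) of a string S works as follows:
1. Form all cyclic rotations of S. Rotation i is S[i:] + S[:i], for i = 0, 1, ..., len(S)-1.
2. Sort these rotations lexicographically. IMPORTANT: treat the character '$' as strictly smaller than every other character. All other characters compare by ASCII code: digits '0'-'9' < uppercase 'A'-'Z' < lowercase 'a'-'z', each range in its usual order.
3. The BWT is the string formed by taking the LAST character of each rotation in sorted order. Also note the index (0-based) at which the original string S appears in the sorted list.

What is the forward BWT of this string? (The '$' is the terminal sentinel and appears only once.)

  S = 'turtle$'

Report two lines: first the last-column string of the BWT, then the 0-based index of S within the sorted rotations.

All 7 rotations (rotation i = S[i:]+S[:i]):
  rot[0] = turtle$
  rot[1] = urtle$t
  rot[2] = rtle$tu
  rot[3] = tle$tur
  rot[4] = le$turt
  rot[5] = e$turtl
  rot[6] = $turtle
Sorted (with $ < everything):
  sorted[0] = $turtle  (last char: 'e')
  sorted[1] = e$turtl  (last char: 'l')
  sorted[2] = le$turt  (last char: 't')
  sorted[3] = rtle$tu  (last char: 'u')
  sorted[4] = tle$tur  (last char: 'r')
  sorted[5] = turtle$  (last char: '$')
  sorted[6] = urtle$t  (last char: 't')
Last column: eltur$t
Original string S is at sorted index 5

Answer: eltur$t
5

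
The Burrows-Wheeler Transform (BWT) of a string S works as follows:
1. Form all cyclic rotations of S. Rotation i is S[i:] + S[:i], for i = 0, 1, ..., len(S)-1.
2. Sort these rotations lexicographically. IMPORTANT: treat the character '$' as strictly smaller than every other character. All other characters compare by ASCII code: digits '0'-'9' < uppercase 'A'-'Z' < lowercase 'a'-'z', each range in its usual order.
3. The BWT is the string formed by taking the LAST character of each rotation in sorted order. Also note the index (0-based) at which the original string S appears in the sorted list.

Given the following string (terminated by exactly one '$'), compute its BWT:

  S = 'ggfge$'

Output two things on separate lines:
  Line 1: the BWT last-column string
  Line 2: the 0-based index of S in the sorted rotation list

Answer: eggfg$
5

Derivation:
All 6 rotations (rotation i = S[i:]+S[:i]):
  rot[0] = ggfge$
  rot[1] = gfge$g
  rot[2] = fge$gg
  rot[3] = ge$ggf
  rot[4] = e$ggfg
  rot[5] = $ggfge
Sorted (with $ < everything):
  sorted[0] = $ggfge  (last char: 'e')
  sorted[1] = e$ggfg  (last char: 'g')
  sorted[2] = fge$gg  (last char: 'g')
  sorted[3] = ge$ggf  (last char: 'f')
  sorted[4] = gfge$g  (last char: 'g')
  sorted[5] = ggfge$  (last char: '$')
Last column: eggfg$
Original string S is at sorted index 5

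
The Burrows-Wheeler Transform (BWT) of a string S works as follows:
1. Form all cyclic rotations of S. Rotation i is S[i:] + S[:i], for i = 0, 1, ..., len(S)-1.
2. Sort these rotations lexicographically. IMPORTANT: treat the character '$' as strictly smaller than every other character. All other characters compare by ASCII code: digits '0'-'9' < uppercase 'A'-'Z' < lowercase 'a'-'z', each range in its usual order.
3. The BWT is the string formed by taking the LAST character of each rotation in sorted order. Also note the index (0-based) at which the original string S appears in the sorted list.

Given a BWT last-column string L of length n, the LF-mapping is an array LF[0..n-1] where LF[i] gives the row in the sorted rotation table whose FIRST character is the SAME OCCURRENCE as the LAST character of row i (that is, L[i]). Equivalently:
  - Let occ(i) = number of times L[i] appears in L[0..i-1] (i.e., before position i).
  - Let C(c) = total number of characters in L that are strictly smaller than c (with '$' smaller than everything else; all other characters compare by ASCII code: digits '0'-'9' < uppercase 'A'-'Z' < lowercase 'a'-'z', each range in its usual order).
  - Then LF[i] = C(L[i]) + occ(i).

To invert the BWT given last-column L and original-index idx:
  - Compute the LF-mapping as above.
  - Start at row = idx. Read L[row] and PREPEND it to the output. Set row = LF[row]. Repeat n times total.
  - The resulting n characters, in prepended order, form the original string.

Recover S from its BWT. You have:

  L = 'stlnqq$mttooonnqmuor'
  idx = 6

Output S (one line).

LF mapping: 15 16 1 4 11 12 0 2 17 18 7 8 9 5 6 13 3 19 10 14
Walk LF starting at row 6, prepending L[row]:
  step 1: row=6, L[6]='$', prepend. Next row=LF[6]=0
  step 2: row=0, L[0]='s', prepend. Next row=LF[0]=15
  step 3: row=15, L[15]='q', prepend. Next row=LF[15]=13
  step 4: row=13, L[13]='n', prepend. Next row=LF[13]=5
  step 5: row=5, L[5]='q', prepend. Next row=LF[5]=12
  step 6: row=12, L[12]='o', prepend. Next row=LF[12]=9
  step 7: row=9, L[9]='t', prepend. Next row=LF[9]=18
  step 8: row=18, L[18]='o', prepend. Next row=LF[18]=10
  step 9: row=10, L[10]='o', prepend. Next row=LF[10]=7
  step 10: row=7, L[7]='m', prepend. Next row=LF[7]=2
  step 11: row=2, L[2]='l', prepend. Next row=LF[2]=1
  step 12: row=1, L[1]='t', prepend. Next row=LF[1]=16
  step 13: row=16, L[16]='m', prepend. Next row=LF[16]=3
  step 14: row=3, L[3]='n', prepend. Next row=LF[3]=4
  step 15: row=4, L[4]='q', prepend. Next row=LF[4]=11
  step 16: row=11, L[11]='o', prepend. Next row=LF[11]=8
  step 17: row=8, L[8]='t', prepend. Next row=LF[8]=17
  step 18: row=17, L[17]='u', prepend. Next row=LF[17]=19
  step 19: row=19, L[19]='r', prepend. Next row=LF[19]=14
  step 20: row=14, L[14]='n', prepend. Next row=LF[14]=6
Reversed output: nrutoqnmtlmootoqnqs$

Answer: nrutoqnmtlmootoqnqs$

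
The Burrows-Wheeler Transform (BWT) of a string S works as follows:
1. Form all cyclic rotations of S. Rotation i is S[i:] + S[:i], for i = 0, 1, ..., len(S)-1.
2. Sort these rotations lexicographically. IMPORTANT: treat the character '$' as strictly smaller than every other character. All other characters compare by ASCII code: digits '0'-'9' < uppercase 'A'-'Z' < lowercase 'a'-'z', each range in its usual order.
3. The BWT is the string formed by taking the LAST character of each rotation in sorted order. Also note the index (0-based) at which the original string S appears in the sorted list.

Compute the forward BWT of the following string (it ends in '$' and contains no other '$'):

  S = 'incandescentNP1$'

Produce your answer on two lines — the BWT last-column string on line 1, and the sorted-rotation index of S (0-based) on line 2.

All 16 rotations (rotation i = S[i:]+S[:i]):
  rot[0] = incandescentNP1$
  rot[1] = ncandescentNP1$i
  rot[2] = candescentNP1$in
  rot[3] = andescentNP1$inc
  rot[4] = ndescentNP1$inca
  rot[5] = descentNP1$incan
  rot[6] = escentNP1$incand
  rot[7] = scentNP1$incande
  rot[8] = centNP1$incandes
  rot[9] = entNP1$incandesc
  rot[10] = ntNP1$incandesce
  rot[11] = tNP1$incandescen
  rot[12] = NP1$incandescent
  rot[13] = P1$incandescentN
  rot[14] = 1$incandescentNP
  rot[15] = $incandescentNP1
Sorted (with $ < everything):
  sorted[0] = $incandescentNP1  (last char: '1')
  sorted[1] = 1$incandescentNP  (last char: 'P')
  sorted[2] = NP1$incandescent  (last char: 't')
  sorted[3] = P1$incandescentN  (last char: 'N')
  sorted[4] = andescentNP1$inc  (last char: 'c')
  sorted[5] = candescentNP1$in  (last char: 'n')
  sorted[6] = centNP1$incandes  (last char: 's')
  sorted[7] = descentNP1$incan  (last char: 'n')
  sorted[8] = entNP1$incandesc  (last char: 'c')
  sorted[9] = escentNP1$incand  (last char: 'd')
  sorted[10] = incandescentNP1$  (last char: '$')
  sorted[11] = ncandescentNP1$i  (last char: 'i')
  sorted[12] = ndescentNP1$inca  (last char: 'a')
  sorted[13] = ntNP1$incandesce  (last char: 'e')
  sorted[14] = scentNP1$incande  (last char: 'e')
  sorted[15] = tNP1$incandescen  (last char: 'n')
Last column: 1PtNcnsncd$iaeen
Original string S is at sorted index 10

Answer: 1PtNcnsncd$iaeen
10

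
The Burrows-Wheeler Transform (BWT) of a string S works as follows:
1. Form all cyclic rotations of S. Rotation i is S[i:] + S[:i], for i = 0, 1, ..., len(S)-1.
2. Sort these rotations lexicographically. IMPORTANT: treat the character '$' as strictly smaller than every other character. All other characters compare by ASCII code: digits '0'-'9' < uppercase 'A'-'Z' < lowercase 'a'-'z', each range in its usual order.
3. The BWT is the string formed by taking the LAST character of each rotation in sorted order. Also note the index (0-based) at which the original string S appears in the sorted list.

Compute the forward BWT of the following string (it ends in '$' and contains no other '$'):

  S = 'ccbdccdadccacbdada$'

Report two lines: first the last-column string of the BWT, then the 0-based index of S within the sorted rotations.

All 19 rotations (rotation i = S[i:]+S[:i]):
  rot[0] = ccbdccdadccacbdada$
  rot[1] = cbdccdadccacbdada$c
  rot[2] = bdccdadccacbdada$cc
  rot[3] = dccdadccacbdada$ccb
  rot[4] = ccdadccacbdada$ccbd
  rot[5] = cdadccacbdada$ccbdc
  rot[6] = dadccacbdada$ccbdcc
  rot[7] = adccacbdada$ccbdccd
  rot[8] = dccacbdada$ccbdccda
  rot[9] = ccacbdada$ccbdccdad
  rot[10] = cacbdada$ccbdccdadc
  rot[11] = acbdada$ccbdccdadcc
  rot[12] = cbdada$ccbdccdadcca
  rot[13] = bdada$ccbdccdadccac
  rot[14] = dada$ccbdccdadccacb
  rot[15] = ada$ccbdccdadccacbd
  rot[16] = da$ccbdccdadccacbda
  rot[17] = a$ccbdccdadccacbdad
  rot[18] = $ccbdccdadccacbdada
Sorted (with $ < everything):
  sorted[0] = $ccbdccdadccacbdada  (last char: 'a')
  sorted[1] = a$ccbdccdadccacbdad  (last char: 'd')
  sorted[2] = acbdada$ccbdccdadcc  (last char: 'c')
  sorted[3] = ada$ccbdccdadccacbd  (last char: 'd')
  sorted[4] = adccacbdada$ccbdccd  (last char: 'd')
  sorted[5] = bdada$ccbdccdadccac  (last char: 'c')
  sorted[6] = bdccdadccacbdada$cc  (last char: 'c')
  sorted[7] = cacbdada$ccbdccdadc  (last char: 'c')
  sorted[8] = cbdada$ccbdccdadcca  (last char: 'a')
  sorted[9] = cbdccdadccacbdada$c  (last char: 'c')
  sorted[10] = ccacbdada$ccbdccdad  (last char: 'd')
  sorted[11] = ccbdccdadccacbdada$  (last char: '$')
  sorted[12] = ccdadccacbdada$ccbd  (last char: 'd')
  sorted[13] = cdadccacbdada$ccbdc  (last char: 'c')
  sorted[14] = da$ccbdccdadccacbda  (last char: 'a')
  sorted[15] = dada$ccbdccdadccacb  (last char: 'b')
  sorted[16] = dadccacbdada$ccbdcc  (last char: 'c')
  sorted[17] = dccacbdada$ccbdccda  (last char: 'a')
  sorted[18] = dccdadccacbdada$ccb  (last char: 'b')
Last column: adcddcccacd$dcabcab
Original string S is at sorted index 11

Answer: adcddcccacd$dcabcab
11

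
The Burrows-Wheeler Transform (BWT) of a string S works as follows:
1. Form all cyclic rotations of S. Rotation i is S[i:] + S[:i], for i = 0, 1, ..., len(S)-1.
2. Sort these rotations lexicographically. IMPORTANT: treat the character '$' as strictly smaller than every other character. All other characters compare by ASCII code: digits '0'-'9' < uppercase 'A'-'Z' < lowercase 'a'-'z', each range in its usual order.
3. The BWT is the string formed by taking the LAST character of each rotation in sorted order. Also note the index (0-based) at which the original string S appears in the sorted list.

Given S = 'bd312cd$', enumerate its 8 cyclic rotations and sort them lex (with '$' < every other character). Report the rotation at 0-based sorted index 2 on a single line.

All 8 rotations (rotation i = S[i:]+S[:i]):
  rot[0] = bd312cd$
  rot[1] = d312cd$b
  rot[2] = 312cd$bd
  rot[3] = 12cd$bd3
  rot[4] = 2cd$bd31
  rot[5] = cd$bd312
  rot[6] = d$bd312c
  rot[7] = $bd312cd
Sorted (with $ < everything):
  sorted[0] = $bd312cd
  sorted[1] = 12cd$bd3
  sorted[2] = 2cd$bd31
  sorted[3] = 312cd$bd
  sorted[4] = bd312cd$
  sorted[5] = cd$bd312
  sorted[6] = d$bd312c
  sorted[7] = d312cd$b
sorted[2] = 2cd$bd31

Answer: 2cd$bd31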